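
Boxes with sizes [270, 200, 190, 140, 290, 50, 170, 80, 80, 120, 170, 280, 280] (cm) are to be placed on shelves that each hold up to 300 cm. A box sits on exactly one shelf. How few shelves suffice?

9

Total = 290 + 280 + 280 + 270 + 200 + 190 + 170 + 170 + 140 + 120 + 80 + 80 + 50 = 2320 cm.
Lower bound: ⌈2320/300⌉ = 8 shelves.
A packing using 9 shelves:
  shelf 1: 290 = 290
  shelf 2: 280 = 280
  shelf 3: 280 = 280
  shelf 4: 270 = 270
  shelf 5: 200 + 80 = 280
  shelf 6: 190 + 80 = 270
  shelf 7: 170 + 120 = 290
  shelf 8: 170 + 50 = 220
  shelf 9: 140 = 140
No arrangement into 8 shelves stays within capacity, so 9 is optimal.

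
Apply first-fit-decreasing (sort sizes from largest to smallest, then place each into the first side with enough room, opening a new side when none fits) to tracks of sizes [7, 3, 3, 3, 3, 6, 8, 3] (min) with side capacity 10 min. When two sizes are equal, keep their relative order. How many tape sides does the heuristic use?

Sorted descending: 8, 7, 6, 3, 3, 3, 3, 3.
  8 → side 1 (new)  [load 8/10]
  7 → side 2 (new)  [load 7/10]
  6 → side 3 (new)  [load 6/10]
  3 → side 2  [load 10/10]
  3 → side 3  [load 9/10]
  3 → side 4 (new)  [load 3/10]
  3 → side 4  [load 6/10]
  3 → side 4  [load 9/10]
4 tape sides opened.

4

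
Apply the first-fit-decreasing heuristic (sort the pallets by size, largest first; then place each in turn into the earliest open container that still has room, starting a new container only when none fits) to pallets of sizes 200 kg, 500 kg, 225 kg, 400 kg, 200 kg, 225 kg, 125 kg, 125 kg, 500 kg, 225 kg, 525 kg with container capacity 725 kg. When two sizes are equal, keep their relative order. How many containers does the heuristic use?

5

Sorted descending: 525, 500, 500, 400, 225, 225, 225, 200, 200, 125, 125.
  525 → container 1 (new)  [load 525/725]
  500 → container 2 (new)  [load 500/725]
  500 → container 3 (new)  [load 500/725]
  400 → container 4 (new)  [load 400/725]
  225 → container 2  [load 725/725]
  225 → container 3  [load 725/725]
  225 → container 4  [load 625/725]
  200 → container 1  [load 725/725]
  200 → container 5 (new)  [load 200/725]
  125 → container 5  [load 325/725]
  125 → container 5  [load 450/725]
5 containers opened.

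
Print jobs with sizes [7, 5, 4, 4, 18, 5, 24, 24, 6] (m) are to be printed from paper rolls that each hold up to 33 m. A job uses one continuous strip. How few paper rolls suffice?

Total = 24 + 24 + 18 + 7 + 6 + 5 + 5 + 4 + 4 = 97 m.
Lower bound: ⌈97/33⌉ = 3 paper rolls.
A packing using 3 paper rolls:
  roll 1: 24 + 7 = 31
  roll 2: 24 + 5 + 4 = 33
  roll 3: 18 + 6 + 5 + 4 = 33
This matches the lower bound, so 3 is optimal.

3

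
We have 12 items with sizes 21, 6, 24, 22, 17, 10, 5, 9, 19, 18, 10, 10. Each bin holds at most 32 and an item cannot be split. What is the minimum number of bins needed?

6

Total = 24 + 22 + 21 + 19 + 18 + 17 + 10 + 10 + 10 + 9 + 6 + 5 = 171.
Lower bound: ⌈171/32⌉ = 6 bins.
A packing using 6 bins:
  bin 1: 24 + 6 = 30
  bin 2: 22 + 10 = 32
  bin 3: 21 + 10 = 31
  bin 4: 19 + 10 = 29
  bin 5: 18 + 9 + 5 = 32
  bin 6: 17 = 17
This matches the lower bound, so 6 is optimal.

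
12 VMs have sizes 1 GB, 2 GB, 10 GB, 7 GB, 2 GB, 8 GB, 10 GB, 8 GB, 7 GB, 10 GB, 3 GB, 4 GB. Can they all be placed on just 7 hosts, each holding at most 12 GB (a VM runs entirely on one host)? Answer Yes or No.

Yes

A valid assignment using 7 hosts:
  host 1: 10 + 2 = 12
  host 2: 10 + 2 = 12
  host 3: 10 + 1 = 11
  host 4: 8 + 4 = 12
  host 5: 8 + 3 = 11
  host 6: 7 = 7
  host 7: 7 = 7
Every load is within 12 GB, so 7 hosts suffice.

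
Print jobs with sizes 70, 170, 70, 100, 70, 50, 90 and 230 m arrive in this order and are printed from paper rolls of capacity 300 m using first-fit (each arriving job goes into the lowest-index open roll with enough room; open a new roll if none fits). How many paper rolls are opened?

4

  70 → roll 1 (new)  [load 70/300]
  170 → roll 1  [load 240/300]
  70 → roll 2 (new)  [load 70/300]
  100 → roll 2  [load 170/300]
  70 → roll 2  [load 240/300]
  50 → roll 1  [load 290/300]
  90 → roll 3 (new)  [load 90/300]
  230 → roll 4 (new)  [load 230/300]
4 paper rolls opened.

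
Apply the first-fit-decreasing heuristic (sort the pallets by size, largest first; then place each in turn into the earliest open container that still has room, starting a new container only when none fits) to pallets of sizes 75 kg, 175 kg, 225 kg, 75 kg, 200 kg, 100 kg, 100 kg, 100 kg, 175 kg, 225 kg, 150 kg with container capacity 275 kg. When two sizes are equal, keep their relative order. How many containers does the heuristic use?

Sorted descending: 225, 225, 200, 175, 175, 150, 100, 100, 100, 75, 75.
  225 → container 1 (new)  [load 225/275]
  225 → container 2 (new)  [load 225/275]
  200 → container 3 (new)  [load 200/275]
  175 → container 4 (new)  [load 175/275]
  175 → container 5 (new)  [load 175/275]
  150 → container 6 (new)  [load 150/275]
  100 → container 4  [load 275/275]
  100 → container 5  [load 275/275]
  100 → container 6  [load 250/275]
  75 → container 3  [load 275/275]
  75 → container 7 (new)  [load 75/275]
7 containers opened.

7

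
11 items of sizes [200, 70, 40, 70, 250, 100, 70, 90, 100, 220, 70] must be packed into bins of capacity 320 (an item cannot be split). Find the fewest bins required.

Total = 250 + 220 + 200 + 100 + 100 + 90 + 70 + 70 + 70 + 70 + 40 = 1280.
Lower bound: ⌈1280/320⌉ = 4 bins.
A packing using 5 bins:
  bin 1: 250 + 70 = 320
  bin 2: 220 + 100 = 320
  bin 3: 200 + 100 = 300
  bin 4: 90 + 70 + 70 + 70 = 300
  bin 5: 40 = 40
No arrangement into 4 bins stays within capacity, so 5 is optimal.

5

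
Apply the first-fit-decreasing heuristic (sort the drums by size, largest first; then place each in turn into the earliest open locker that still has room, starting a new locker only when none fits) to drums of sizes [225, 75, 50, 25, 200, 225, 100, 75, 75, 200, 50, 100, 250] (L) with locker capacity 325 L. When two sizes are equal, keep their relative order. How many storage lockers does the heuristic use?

6

Sorted descending: 250, 225, 225, 200, 200, 100, 100, 75, 75, 75, 50, 50, 25.
  250 → locker 1 (new)  [load 250/325]
  225 → locker 2 (new)  [load 225/325]
  225 → locker 3 (new)  [load 225/325]
  200 → locker 4 (new)  [load 200/325]
  200 → locker 5 (new)  [load 200/325]
  100 → locker 2  [load 325/325]
  100 → locker 3  [load 325/325]
  75 → locker 1  [load 325/325]
  75 → locker 4  [load 275/325]
  75 → locker 5  [load 275/325]
  50 → locker 4  [load 325/325]
  50 → locker 5  [load 325/325]
  25 → locker 6 (new)  [load 25/325]
6 storage lockers opened.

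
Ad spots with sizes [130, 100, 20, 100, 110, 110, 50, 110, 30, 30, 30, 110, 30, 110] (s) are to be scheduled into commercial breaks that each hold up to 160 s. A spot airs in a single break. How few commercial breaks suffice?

Total = 130 + 110 + 110 + 110 + 110 + 110 + 100 + 100 + 50 + 30 + 30 + 30 + 30 + 20 = 1070 s.
Lower bound: ⌈1070/160⌉ = 7 commercial breaks.
Also, 8 ad spots each exceed 80 s, and no two of those can share a break, so at least 8 commercial breaks are needed.
A packing using 8 commercial breaks:
  break 1: 130 + 30 = 160
  break 2: 110 + 50 = 160
  break 3: 110 + 30 + 20 = 160
  break 4: 110 + 30 = 140
  break 5: 110 + 30 = 140
  break 6: 110 = 110
  break 7: 100 = 100
  break 8: 100 = 100
This matches the lower bound, so 8 is optimal.

8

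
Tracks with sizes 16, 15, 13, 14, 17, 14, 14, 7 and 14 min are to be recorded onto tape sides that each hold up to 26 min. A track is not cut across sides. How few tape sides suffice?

8

Total = 17 + 16 + 15 + 14 + 14 + 14 + 14 + 13 + 7 = 124 min.
Lower bound: ⌈124/26⌉ = 5 tape sides.
Also, 7 tracks each exceed 13 min, and no two of those can share a side, so at least 7 tape sides are needed.
A packing using 8 tape sides:
  side 1: 17 + 7 = 24
  side 2: 16 = 16
  side 3: 15 = 15
  side 4: 14 = 14
  side 5: 14 = 14
  side 6: 14 = 14
  side 7: 14 = 14
  side 8: 13 = 13
No arrangement into 7 tape sides stays within capacity, so 8 is optimal.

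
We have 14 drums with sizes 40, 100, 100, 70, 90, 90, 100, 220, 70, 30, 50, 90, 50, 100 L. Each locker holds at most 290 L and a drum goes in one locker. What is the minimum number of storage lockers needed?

Total = 220 + 100 + 100 + 100 + 100 + 90 + 90 + 90 + 70 + 70 + 50 + 50 + 40 + 30 = 1200 L.
Lower bound: ⌈1200/290⌉ = 5 storage lockers.
A packing using 5 storage lockers:
  locker 1: 220 + 70 = 290
  locker 2: 100 + 100 + 90 = 290
  locker 3: 100 + 100 + 90 = 290
  locker 4: 90 + 70 + 50 + 50 + 30 = 290
  locker 5: 40 = 40
This matches the lower bound, so 5 is optimal.

5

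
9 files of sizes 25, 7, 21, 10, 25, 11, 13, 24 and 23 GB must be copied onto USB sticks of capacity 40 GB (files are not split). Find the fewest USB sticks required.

5

Total = 25 + 25 + 24 + 23 + 21 + 13 + 11 + 10 + 7 = 159 GB.
Lower bound: ⌈159/40⌉ = 4 USB sticks.
Also, 5 files each exceed 20 GB, and no two of those can share a USB stick, so at least 5 USB sticks are needed.
A packing using 5 USB sticks:
  USB stick 1: 25 + 13 = 38
  USB stick 2: 25 + 11 = 36
  USB stick 3: 24 + 10 = 34
  USB stick 4: 23 + 7 = 30
  USB stick 5: 21 = 21
This matches the lower bound, so 5 is optimal.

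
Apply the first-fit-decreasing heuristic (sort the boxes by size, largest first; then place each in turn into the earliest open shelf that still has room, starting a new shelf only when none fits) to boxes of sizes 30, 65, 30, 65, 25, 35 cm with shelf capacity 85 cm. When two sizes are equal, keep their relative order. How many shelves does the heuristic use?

Sorted descending: 65, 65, 35, 30, 30, 25.
  65 → shelf 1 (new)  [load 65/85]
  65 → shelf 2 (new)  [load 65/85]
  35 → shelf 3 (new)  [load 35/85]
  30 → shelf 3  [load 65/85]
  30 → shelf 4 (new)  [load 30/85]
  25 → shelf 4  [load 55/85]
4 shelves opened.

4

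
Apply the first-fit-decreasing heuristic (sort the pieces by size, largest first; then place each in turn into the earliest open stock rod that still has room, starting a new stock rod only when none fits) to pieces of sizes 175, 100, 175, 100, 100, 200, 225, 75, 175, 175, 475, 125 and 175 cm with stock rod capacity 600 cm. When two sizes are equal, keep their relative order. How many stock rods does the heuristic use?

Sorted descending: 475, 225, 200, 175, 175, 175, 175, 175, 125, 100, 100, 100, 75.
  475 → stock rod 1 (new)  [load 475/600]
  225 → stock rod 2 (new)  [load 225/600]
  200 → stock rod 2  [load 425/600]
  175 → stock rod 2  [load 600/600]
  175 → stock rod 3 (new)  [load 175/600]
  175 → stock rod 3  [load 350/600]
  175 → stock rod 3  [load 525/600]
  175 → stock rod 4 (new)  [load 175/600]
  125 → stock rod 1  [load 600/600]
  100 → stock rod 4  [load 275/600]
  100 → stock rod 4  [load 375/600]
  100 → stock rod 4  [load 475/600]
  75 → stock rod 3  [load 600/600]
4 stock rods opened.

4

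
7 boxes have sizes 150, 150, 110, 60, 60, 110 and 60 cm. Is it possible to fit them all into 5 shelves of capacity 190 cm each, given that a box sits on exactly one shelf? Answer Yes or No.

A valid assignment using 5 shelves:
  shelf 1: 150 = 150
  shelf 2: 150 = 150
  shelf 3: 110 + 60 = 170
  shelf 4: 110 + 60 = 170
  shelf 5: 60 = 60
Every load is within 190 cm, so 5 shelves suffice.

Yes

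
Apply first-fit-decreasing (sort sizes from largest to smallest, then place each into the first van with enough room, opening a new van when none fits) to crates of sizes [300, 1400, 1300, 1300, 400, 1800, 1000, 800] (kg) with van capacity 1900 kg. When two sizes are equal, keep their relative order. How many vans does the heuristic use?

Sorted descending: 1800, 1400, 1300, 1300, 1000, 800, 400, 300.
  1800 → van 1 (new)  [load 1800/1900]
  1400 → van 2 (new)  [load 1400/1900]
  1300 → van 3 (new)  [load 1300/1900]
  1300 → van 4 (new)  [load 1300/1900]
  1000 → van 5 (new)  [load 1000/1900]
  800 → van 5  [load 1800/1900]
  400 → van 2  [load 1800/1900]
  300 → van 3  [load 1600/1900]
5 vans opened.

5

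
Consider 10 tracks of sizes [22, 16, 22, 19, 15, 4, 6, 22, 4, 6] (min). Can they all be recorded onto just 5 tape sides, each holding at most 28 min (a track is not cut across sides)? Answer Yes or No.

No

Total = 136 min; ⌈136/28⌉ = 5.
6 tracks each exceed half the capacity and cannot share a side, forcing at least 6 tape sides.
At least 6 tape sides are required, but only 5 are allowed.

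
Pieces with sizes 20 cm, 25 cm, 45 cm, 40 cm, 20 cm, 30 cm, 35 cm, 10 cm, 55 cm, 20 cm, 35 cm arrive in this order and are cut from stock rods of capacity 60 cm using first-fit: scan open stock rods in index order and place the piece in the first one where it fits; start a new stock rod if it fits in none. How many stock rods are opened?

  20 → stock rod 1 (new)  [load 20/60]
  25 → stock rod 1  [load 45/60]
  45 → stock rod 2 (new)  [load 45/60]
  40 → stock rod 3 (new)  [load 40/60]
  20 → stock rod 3  [load 60/60]
  30 → stock rod 4 (new)  [load 30/60]
  35 → stock rod 5 (new)  [load 35/60]
  10 → stock rod 1  [load 55/60]
  55 → stock rod 6 (new)  [load 55/60]
  20 → stock rod 4  [load 50/60]
  35 → stock rod 7 (new)  [load 35/60]
7 stock rods opened.

7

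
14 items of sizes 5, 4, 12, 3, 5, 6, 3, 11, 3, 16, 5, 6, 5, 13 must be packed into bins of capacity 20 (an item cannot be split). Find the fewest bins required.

Total = 16 + 13 + 12 + 11 + 6 + 6 + 5 + 5 + 5 + 5 + 4 + 3 + 3 + 3 = 97.
Lower bound: ⌈97/20⌉ = 5 bins.
A packing using 5 bins:
  bin 1: 16 + 4 = 20
  bin 2: 13 + 6 = 19
  bin 3: 12 + 6 = 18
  bin 4: 11 + 3 + 3 + 3 = 20
  bin 5: 5 + 5 + 5 + 5 = 20
This matches the lower bound, so 5 is optimal.

5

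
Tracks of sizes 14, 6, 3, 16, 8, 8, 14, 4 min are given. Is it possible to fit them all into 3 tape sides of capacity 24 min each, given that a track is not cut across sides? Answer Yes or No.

Total = 73 min; ⌈73/24⌉ = 4.
At least 4 tape sides are required, but only 3 are allowed.

No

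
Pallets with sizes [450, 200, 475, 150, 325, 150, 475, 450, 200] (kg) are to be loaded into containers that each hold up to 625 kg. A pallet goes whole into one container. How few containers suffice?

6

Total = 475 + 475 + 450 + 450 + 325 + 200 + 200 + 150 + 150 = 2875 kg.
Lower bound: ⌈2875/625⌉ = 5 containers.
A packing using 6 containers:
  container 1: 475 + 150 = 625
  container 2: 475 + 150 = 625
  container 3: 450 = 450
  container 4: 450 = 450
  container 5: 325 + 200 = 525
  container 6: 200 = 200
No arrangement into 5 containers stays within capacity, so 6 is optimal.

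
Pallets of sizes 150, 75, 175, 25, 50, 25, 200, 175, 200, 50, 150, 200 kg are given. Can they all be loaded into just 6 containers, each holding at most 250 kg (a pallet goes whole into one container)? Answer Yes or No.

No

Total = 1475 kg; ⌈1475/250⌉ = 6.
7 pallets each exceed half the capacity and cannot share a container, forcing at least 7 containers.
At least 7 containers are required, but only 6 are allowed.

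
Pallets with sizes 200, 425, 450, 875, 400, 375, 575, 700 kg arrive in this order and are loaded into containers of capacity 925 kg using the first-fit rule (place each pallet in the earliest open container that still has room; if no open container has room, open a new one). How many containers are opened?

  200 → container 1 (new)  [load 200/925]
  425 → container 1  [load 625/925]
  450 → container 2 (new)  [load 450/925]
  875 → container 3 (new)  [load 875/925]
  400 → container 2  [load 850/925]
  375 → container 4 (new)  [load 375/925]
  575 → container 5 (new)  [load 575/925]
  700 → container 6 (new)  [load 700/925]
6 containers opened.

6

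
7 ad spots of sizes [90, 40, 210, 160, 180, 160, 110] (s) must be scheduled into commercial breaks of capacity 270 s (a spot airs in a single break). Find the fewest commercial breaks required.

4

Total = 210 + 180 + 160 + 160 + 110 + 90 + 40 = 950 s.
Lower bound: ⌈950/270⌉ = 4 commercial breaks.
A packing using 4 commercial breaks:
  break 1: 210 + 40 = 250
  break 2: 180 + 90 = 270
  break 3: 160 + 110 = 270
  break 4: 160 = 160
This matches the lower bound, so 4 is optimal.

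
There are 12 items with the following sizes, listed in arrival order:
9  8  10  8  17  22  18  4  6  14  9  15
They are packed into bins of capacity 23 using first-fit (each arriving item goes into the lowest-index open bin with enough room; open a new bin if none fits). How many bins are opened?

7

  9 → bin 1 (new)  [load 9/23]
  8 → bin 1  [load 17/23]
  10 → bin 2 (new)  [load 10/23]
  8 → bin 2  [load 18/23]
  17 → bin 3 (new)  [load 17/23]
  22 → bin 4 (new)  [load 22/23]
  18 → bin 5 (new)  [load 18/23]
  4 → bin 1  [load 21/23]
  6 → bin 3  [load 23/23]
  14 → bin 6 (new)  [load 14/23]
  9 → bin 6  [load 23/23]
  15 → bin 7 (new)  [load 15/23]
7 bins opened.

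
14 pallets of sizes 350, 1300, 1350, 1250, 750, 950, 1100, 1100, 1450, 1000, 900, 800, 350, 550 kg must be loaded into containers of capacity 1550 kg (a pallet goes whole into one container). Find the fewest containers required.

Total = 1450 + 1350 + 1300 + 1250 + 1100 + 1100 + 1000 + 950 + 900 + 800 + 750 + 550 + 350 + 350 = 13200 kg.
Lower bound: ⌈13200/1550⌉ = 9 containers.
Also, 10 pallets each exceed 775 kg, and no two of those can share a container, so at least 10 containers are needed.
A packing using 10 containers:
  container 1: 1450 = 1450
  container 2: 1350 = 1350
  container 3: 1300 = 1300
  container 4: 1250 = 1250
  container 5: 1100 + 350 = 1450
  container 6: 1100 + 350 = 1450
  container 7: 1000 + 550 = 1550
  container 8: 950 = 950
  container 9: 900 = 900
  container 10: 800 + 750 = 1550
This matches the lower bound, so 10 is optimal.

10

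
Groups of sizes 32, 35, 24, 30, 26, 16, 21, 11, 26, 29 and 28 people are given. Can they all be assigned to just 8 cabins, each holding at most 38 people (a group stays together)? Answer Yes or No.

Total = 278 people; ⌈278/38⌉ = 8.
9 groups each exceed half the capacity and cannot share a cabin, forcing at least 9 cabins.
At least 9 cabins are required, but only 8 are allowed.

No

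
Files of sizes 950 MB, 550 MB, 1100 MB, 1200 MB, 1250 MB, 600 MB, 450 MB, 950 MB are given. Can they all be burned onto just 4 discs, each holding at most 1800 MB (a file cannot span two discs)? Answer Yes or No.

Total = 7050 MB; ⌈7050/1800⌉ = 4.
5 files each exceed half the capacity and cannot share a disc, forcing at least 5 discs.
At least 5 discs are required, but only 4 are allowed.

No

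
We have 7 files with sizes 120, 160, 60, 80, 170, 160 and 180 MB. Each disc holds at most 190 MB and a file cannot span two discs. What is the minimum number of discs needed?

Total = 180 + 170 + 160 + 160 + 120 + 80 + 60 = 930 MB.
Lower bound: ⌈930/190⌉ = 5 discs.
A packing using 6 discs:
  disc 1: 180 = 180
  disc 2: 170 = 170
  disc 3: 160 = 160
  disc 4: 160 = 160
  disc 5: 120 + 60 = 180
  disc 6: 80 = 80
No arrangement into 5 discs stays within capacity, so 6 is optimal.

6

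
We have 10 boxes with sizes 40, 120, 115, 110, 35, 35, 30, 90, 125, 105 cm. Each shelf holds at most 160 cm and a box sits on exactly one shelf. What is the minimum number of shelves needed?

Total = 125 + 120 + 115 + 110 + 105 + 90 + 40 + 35 + 35 + 30 = 805 cm.
Lower bound: ⌈805/160⌉ = 6 shelves.
A packing using 6 shelves:
  shelf 1: 125 + 35 = 160
  shelf 2: 120 + 40 = 160
  shelf 3: 115 + 35 = 150
  shelf 4: 110 + 30 = 140
  shelf 5: 105 = 105
  shelf 6: 90 = 90
This matches the lower bound, so 6 is optimal.

6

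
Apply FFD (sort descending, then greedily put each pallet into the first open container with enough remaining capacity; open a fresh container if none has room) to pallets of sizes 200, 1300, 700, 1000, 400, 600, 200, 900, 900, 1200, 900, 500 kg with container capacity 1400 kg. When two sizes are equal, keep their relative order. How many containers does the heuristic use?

7

Sorted descending: 1300, 1200, 1000, 900, 900, 900, 700, 600, 500, 400, 200, 200.
  1300 → container 1 (new)  [load 1300/1400]
  1200 → container 2 (new)  [load 1200/1400]
  1000 → container 3 (new)  [load 1000/1400]
  900 → container 4 (new)  [load 900/1400]
  900 → container 5 (new)  [load 900/1400]
  900 → container 6 (new)  [load 900/1400]
  700 → container 7 (new)  [load 700/1400]
  600 → container 7  [load 1300/1400]
  500 → container 4  [load 1400/1400]
  400 → container 3  [load 1400/1400]
  200 → container 2  [load 1400/1400]
  200 → container 5  [load 1100/1400]
7 containers opened.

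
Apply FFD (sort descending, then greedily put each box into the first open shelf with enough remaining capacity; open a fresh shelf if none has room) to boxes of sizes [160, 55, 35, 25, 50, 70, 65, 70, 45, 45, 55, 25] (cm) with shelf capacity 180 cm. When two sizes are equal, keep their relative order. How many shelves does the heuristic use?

5

Sorted descending: 160, 70, 70, 65, 55, 55, 50, 45, 45, 35, 25, 25.
  160 → shelf 1 (new)  [load 160/180]
  70 → shelf 2 (new)  [load 70/180]
  70 → shelf 2  [load 140/180]
  65 → shelf 3 (new)  [load 65/180]
  55 → shelf 3  [load 120/180]
  55 → shelf 3  [load 175/180]
  50 → shelf 4 (new)  [load 50/180]
  45 → shelf 4  [load 95/180]
  45 → shelf 4  [load 140/180]
  35 → shelf 2  [load 175/180]
  25 → shelf 4  [load 165/180]
  25 → shelf 5 (new)  [load 25/180]
5 shelves opened.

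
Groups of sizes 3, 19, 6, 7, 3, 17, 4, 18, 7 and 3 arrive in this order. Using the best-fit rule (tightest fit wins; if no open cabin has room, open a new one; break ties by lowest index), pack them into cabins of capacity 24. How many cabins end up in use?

4

  3 → cabin 1 (new)  [load 3/24]
  19 → cabin 1  [load 22/24]
  6 → cabin 2 (new)  [load 6/24]
  7 → cabin 2  [load 13/24]
  3 → cabin 2  [load 16/24]
  17 → cabin 3 (new)  [load 17/24]
  4 → cabin 3  [load 21/24]
  18 → cabin 4 (new)  [load 18/24]
  7 → cabin 2  [load 23/24]
  3 → cabin 3  [load 24/24]
4 cabins opened.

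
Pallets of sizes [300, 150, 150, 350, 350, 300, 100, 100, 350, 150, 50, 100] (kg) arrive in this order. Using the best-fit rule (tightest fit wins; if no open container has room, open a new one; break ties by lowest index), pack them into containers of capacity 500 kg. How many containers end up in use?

5

  300 → container 1 (new)  [load 300/500]
  150 → container 1  [load 450/500]
  150 → container 2 (new)  [load 150/500]
  350 → container 2  [load 500/500]
  350 → container 3 (new)  [load 350/500]
  300 → container 4 (new)  [load 300/500]
  100 → container 3  [load 450/500]
  100 → container 4  [load 400/500]
  350 → container 5 (new)  [load 350/500]
  150 → container 5  [load 500/500]
  50 → container 1  [load 500/500]
  100 → container 4  [load 500/500]
5 containers opened.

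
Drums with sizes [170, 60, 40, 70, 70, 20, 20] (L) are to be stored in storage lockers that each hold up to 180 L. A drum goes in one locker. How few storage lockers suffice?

Total = 170 + 70 + 70 + 60 + 40 + 20 + 20 = 450 L.
Lower bound: ⌈450/180⌉ = 3 storage lockers.
A packing using 3 storage lockers:
  locker 1: 170 = 170
  locker 2: 70 + 70 + 40 = 180
  locker 3: 60 + 20 + 20 = 100
This matches the lower bound, so 3 is optimal.

3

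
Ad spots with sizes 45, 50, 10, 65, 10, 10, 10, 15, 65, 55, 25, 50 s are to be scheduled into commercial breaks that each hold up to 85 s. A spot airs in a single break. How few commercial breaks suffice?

Total = 65 + 65 + 55 + 50 + 50 + 45 + 25 + 15 + 10 + 10 + 10 + 10 = 410 s.
Lower bound: ⌈410/85⌉ = 5 commercial breaks.
Also, 6 ad spots each exceed 85/2 s, and no two of those can share a break, so at least 6 commercial breaks are needed.
A packing using 6 commercial breaks:
  break 1: 65 + 15 = 80
  break 2: 65 + 10 + 10 = 85
  break 3: 55 + 25 = 80
  break 4: 50 + 10 + 10 = 70
  break 5: 50 = 50
  break 6: 45 = 45
This matches the lower bound, so 6 is optimal.

6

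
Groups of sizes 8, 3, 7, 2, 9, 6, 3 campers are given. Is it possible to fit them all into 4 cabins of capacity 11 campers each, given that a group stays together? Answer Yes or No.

A valid assignment using 4 cabins:
  cabin 1: 9 + 2 = 11
  cabin 2: 8 + 3 = 11
  cabin 3: 7 + 3 = 10
  cabin 4: 6 = 6
Every load is within 11 campers, so 4 cabins suffice.

Yes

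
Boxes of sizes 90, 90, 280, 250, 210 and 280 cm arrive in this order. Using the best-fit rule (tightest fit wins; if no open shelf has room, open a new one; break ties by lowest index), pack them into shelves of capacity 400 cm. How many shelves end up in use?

  90 → shelf 1 (new)  [load 90/400]
  90 → shelf 1  [load 180/400]
  280 → shelf 2 (new)  [load 280/400]
  250 → shelf 3 (new)  [load 250/400]
  210 → shelf 1  [load 390/400]
  280 → shelf 4 (new)  [load 280/400]
4 shelves opened.

4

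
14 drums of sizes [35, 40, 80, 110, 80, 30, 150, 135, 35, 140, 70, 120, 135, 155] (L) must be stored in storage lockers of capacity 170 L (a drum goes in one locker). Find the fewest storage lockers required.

Total = 155 + 150 + 140 + 135 + 135 + 120 + 110 + 80 + 80 + 70 + 40 + 35 + 35 + 30 = 1315 L.
Lower bound: ⌈1315/170⌉ = 8 storage lockers.
A packing using 9 storage lockers:
  locker 1: 155 = 155
  locker 2: 150 = 150
  locker 3: 140 + 30 = 170
  locker 4: 135 + 35 = 170
  locker 5: 135 + 35 = 170
  locker 6: 120 + 40 = 160
  locker 7: 110 = 110
  locker 8: 80 + 80 = 160
  locker 9: 70 = 70
No arrangement into 8 storage lockers stays within capacity, so 9 is optimal.

9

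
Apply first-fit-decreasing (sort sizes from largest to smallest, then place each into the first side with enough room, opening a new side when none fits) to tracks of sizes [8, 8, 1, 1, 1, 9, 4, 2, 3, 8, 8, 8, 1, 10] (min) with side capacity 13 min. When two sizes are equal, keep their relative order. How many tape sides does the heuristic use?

Sorted descending: 10, 9, 8, 8, 8, 8, 8, 4, 3, 2, 1, 1, 1, 1.
  10 → side 1 (new)  [load 10/13]
  9 → side 2 (new)  [load 9/13]
  8 → side 3 (new)  [load 8/13]
  8 → side 4 (new)  [load 8/13]
  8 → side 5 (new)  [load 8/13]
  8 → side 6 (new)  [load 8/13]
  8 → side 7 (new)  [load 8/13]
  4 → side 2  [load 13/13]
  3 → side 1  [load 13/13]
  2 → side 3  [load 10/13]
  1 → side 3  [load 11/13]
  1 → side 3  [load 12/13]
  1 → side 3  [load 13/13]
  1 → side 4  [load 9/13]
7 tape sides opened.

7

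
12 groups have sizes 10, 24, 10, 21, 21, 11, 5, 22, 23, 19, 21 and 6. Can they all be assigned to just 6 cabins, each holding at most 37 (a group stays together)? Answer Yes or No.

Total = 193; ⌈193/37⌉ = 6.
7 groups each exceed half the capacity and cannot share a cabin, forcing at least 7 cabins.
At least 7 cabins are required, but only 6 are allowed.

No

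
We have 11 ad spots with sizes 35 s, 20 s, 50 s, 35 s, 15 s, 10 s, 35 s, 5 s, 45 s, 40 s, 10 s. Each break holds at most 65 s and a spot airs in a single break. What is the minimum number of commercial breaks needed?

Total = 50 + 45 + 40 + 35 + 35 + 35 + 20 + 15 + 10 + 10 + 5 = 300 s.
Lower bound: ⌈300/65⌉ = 5 commercial breaks.
Also, 6 ad spots each exceed 65/2 s, and no two of those can share a break, so at least 6 commercial breaks are needed.
A packing using 6 commercial breaks:
  break 1: 50 + 15 = 65
  break 2: 45 + 20 = 65
  break 3: 40 + 10 + 10 + 5 = 65
  break 4: 35 = 35
  break 5: 35 = 35
  break 6: 35 = 35
This matches the lower bound, so 6 is optimal.

6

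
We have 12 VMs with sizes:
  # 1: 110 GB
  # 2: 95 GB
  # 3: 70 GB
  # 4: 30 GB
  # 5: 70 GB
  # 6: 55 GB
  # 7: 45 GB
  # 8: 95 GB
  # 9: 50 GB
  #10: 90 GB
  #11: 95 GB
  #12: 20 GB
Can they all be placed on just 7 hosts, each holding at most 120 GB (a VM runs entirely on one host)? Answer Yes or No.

No

Total = 825 GB; ⌈825/120⌉ = 7.
The bound of 7 does not rule out 7, but exhaustive search shows no assignment into 7 hosts of capacity 120 GB exists — the minimum is 8.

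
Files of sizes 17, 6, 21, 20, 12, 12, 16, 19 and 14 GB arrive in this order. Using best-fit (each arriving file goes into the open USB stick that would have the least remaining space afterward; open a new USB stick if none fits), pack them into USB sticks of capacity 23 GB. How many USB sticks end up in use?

  17 → USB stick 1 (new)  [load 17/23]
  6 → USB stick 1  [load 23/23]
  21 → USB stick 2 (new)  [load 21/23]
  20 → USB stick 3 (new)  [load 20/23]
  12 → USB stick 4 (new)  [load 12/23]
  12 → USB stick 5 (new)  [load 12/23]
  16 → USB stick 6 (new)  [load 16/23]
  19 → USB stick 7 (new)  [load 19/23]
  14 → USB stick 8 (new)  [load 14/23]
8 USB sticks opened.

8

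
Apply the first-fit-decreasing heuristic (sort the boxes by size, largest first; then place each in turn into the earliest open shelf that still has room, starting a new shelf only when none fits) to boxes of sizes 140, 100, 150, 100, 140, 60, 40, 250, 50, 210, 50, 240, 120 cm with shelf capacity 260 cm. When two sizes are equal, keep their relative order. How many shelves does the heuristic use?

Sorted descending: 250, 240, 210, 150, 140, 140, 120, 100, 100, 60, 50, 50, 40.
  250 → shelf 1 (new)  [load 250/260]
  240 → shelf 2 (new)  [load 240/260]
  210 → shelf 3 (new)  [load 210/260]
  150 → shelf 4 (new)  [load 150/260]
  140 → shelf 5 (new)  [load 140/260]
  140 → shelf 6 (new)  [load 140/260]
  120 → shelf 5  [load 260/260]
  100 → shelf 4  [load 250/260]
  100 → shelf 6  [load 240/260]
  60 → shelf 7 (new)  [load 60/260]
  50 → shelf 3  [load 260/260]
  50 → shelf 7  [load 110/260]
  40 → shelf 7  [load 150/260]
7 shelves opened.

7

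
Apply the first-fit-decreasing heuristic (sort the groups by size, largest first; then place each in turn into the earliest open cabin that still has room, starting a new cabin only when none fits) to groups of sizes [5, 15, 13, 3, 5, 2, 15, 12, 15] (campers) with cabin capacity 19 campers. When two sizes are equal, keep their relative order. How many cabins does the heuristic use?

5

Sorted descending: 15, 15, 15, 13, 12, 5, 5, 3, 2.
  15 → cabin 1 (new)  [load 15/19]
  15 → cabin 2 (new)  [load 15/19]
  15 → cabin 3 (new)  [load 15/19]
  13 → cabin 4 (new)  [load 13/19]
  12 → cabin 5 (new)  [load 12/19]
  5 → cabin 4  [load 18/19]
  5 → cabin 5  [load 17/19]
  3 → cabin 1  [load 18/19]
  2 → cabin 2  [load 17/19]
5 cabins opened.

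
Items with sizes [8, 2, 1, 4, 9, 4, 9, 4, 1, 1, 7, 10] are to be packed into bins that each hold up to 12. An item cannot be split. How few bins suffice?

Total = 10 + 9 + 9 + 8 + 7 + 4 + 4 + 4 + 2 + 1 + 1 + 1 = 60.
Lower bound: ⌈60/12⌉ = 5 bins.
A packing using 6 bins:
  bin 1: 10 + 2 = 12
  bin 2: 9 + 1 + 1 + 1 = 12
  bin 3: 9 = 9
  bin 4: 8 + 4 = 12
  bin 5: 7 + 4 = 11
  bin 6: 4 = 4
No arrangement into 5 bins stays within capacity, so 6 is optimal.

6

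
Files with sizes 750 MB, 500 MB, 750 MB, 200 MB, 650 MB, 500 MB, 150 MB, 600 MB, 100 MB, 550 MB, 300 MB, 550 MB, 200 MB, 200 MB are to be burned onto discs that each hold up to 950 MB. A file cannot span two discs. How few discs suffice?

8

Total = 750 + 750 + 650 + 600 + 550 + 550 + 500 + 500 + 300 + 200 + 200 + 200 + 150 + 100 = 6000 MB.
Lower bound: ⌈6000/950⌉ = 7 discs.
Also, 8 files each exceed 475 MB, and no two of those can share a disc, so at least 8 discs are needed.
A packing using 8 discs:
  disc 1: 750 + 200 = 950
  disc 2: 750 + 200 = 950
  disc 3: 650 + 300 = 950
  disc 4: 600 + 200 + 150 = 950
  disc 5: 550 + 100 = 650
  disc 6: 550 = 550
  disc 7: 500 = 500
  disc 8: 500 = 500
This matches the lower bound, so 8 is optimal.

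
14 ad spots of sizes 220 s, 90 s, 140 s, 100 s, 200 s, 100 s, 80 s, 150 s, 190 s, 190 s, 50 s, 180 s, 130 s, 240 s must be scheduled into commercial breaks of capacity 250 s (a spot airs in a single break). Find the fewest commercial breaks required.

Total = 240 + 220 + 200 + 190 + 190 + 180 + 150 + 140 + 130 + 100 + 100 + 90 + 80 + 50 = 2060 s.
Lower bound: ⌈2060/250⌉ = 9 commercial breaks.
A packing using 10 commercial breaks:
  break 1: 240 = 240
  break 2: 220 = 220
  break 3: 200 + 50 = 250
  break 4: 190 = 190
  break 5: 190 = 190
  break 6: 180 = 180
  break 7: 150 + 100 = 250
  break 8: 140 + 100 = 240
  break 9: 130 + 90 = 220
  break 10: 80 = 80
No arrangement into 9 commercial breaks stays within capacity, so 10 is optimal.

10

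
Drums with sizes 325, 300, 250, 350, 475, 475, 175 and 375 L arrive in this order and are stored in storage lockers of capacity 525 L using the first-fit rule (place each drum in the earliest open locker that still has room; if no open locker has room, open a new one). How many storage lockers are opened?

7

  325 → locker 1 (new)  [load 325/525]
  300 → locker 2 (new)  [load 300/525]
  250 → locker 3 (new)  [load 250/525]
  350 → locker 4 (new)  [load 350/525]
  475 → locker 5 (new)  [load 475/525]
  475 → locker 6 (new)  [load 475/525]
  175 → locker 1  [load 500/525]
  375 → locker 7 (new)  [load 375/525]
7 storage lockers opened.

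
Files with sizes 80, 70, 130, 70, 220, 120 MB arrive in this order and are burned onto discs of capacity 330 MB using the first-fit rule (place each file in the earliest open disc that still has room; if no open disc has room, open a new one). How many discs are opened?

3

  80 → disc 1 (new)  [load 80/330]
  70 → disc 1  [load 150/330]
  130 → disc 1  [load 280/330]
  70 → disc 2 (new)  [load 70/330]
  220 → disc 2  [load 290/330]
  120 → disc 3 (new)  [load 120/330]
3 discs opened.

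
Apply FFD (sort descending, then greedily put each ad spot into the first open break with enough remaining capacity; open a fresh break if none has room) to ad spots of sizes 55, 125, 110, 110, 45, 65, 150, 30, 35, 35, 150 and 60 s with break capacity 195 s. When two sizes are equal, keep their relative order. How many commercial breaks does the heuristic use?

Sorted descending: 150, 150, 125, 110, 110, 65, 60, 55, 45, 35, 35, 30.
  150 → break 1 (new)  [load 150/195]
  150 → break 2 (new)  [load 150/195]
  125 → break 3 (new)  [load 125/195]
  110 → break 4 (new)  [load 110/195]
  110 → break 5 (new)  [load 110/195]
  65 → break 3  [load 190/195]
  60 → break 4  [load 170/195]
  55 → break 5  [load 165/195]
  45 → break 1  [load 195/195]
  35 → break 2  [load 185/195]
  35 → break 6 (new)  [load 35/195]
  30 → break 5  [load 195/195]
6 commercial breaks opened.

6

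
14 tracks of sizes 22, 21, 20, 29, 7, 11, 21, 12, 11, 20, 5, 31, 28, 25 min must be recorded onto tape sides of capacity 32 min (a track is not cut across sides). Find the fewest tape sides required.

9

Total = 31 + 29 + 28 + 25 + 22 + 21 + 21 + 20 + 20 + 12 + 11 + 11 + 7 + 5 = 263 min.
Lower bound: ⌈263/32⌉ = 9 tape sides.
A packing using 9 tape sides:
  side 1: 31 = 31
  side 2: 29 = 29
  side 3: 28 = 28
  side 4: 25 + 7 = 32
  side 5: 22 + 5 = 27
  side 6: 21 + 11 = 32
  side 7: 21 + 11 = 32
  side 8: 20 + 12 = 32
  side 9: 20 = 20
This matches the lower bound, so 9 is optimal.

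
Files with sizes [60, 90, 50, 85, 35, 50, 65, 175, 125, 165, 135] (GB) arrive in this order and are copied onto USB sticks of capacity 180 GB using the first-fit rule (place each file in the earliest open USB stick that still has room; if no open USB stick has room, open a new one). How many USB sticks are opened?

  60 → USB stick 1 (new)  [load 60/180]
  90 → USB stick 1  [load 150/180]
  50 → USB stick 2 (new)  [load 50/180]
  85 → USB stick 2  [load 135/180]
  35 → USB stick 2  [load 170/180]
  50 → USB stick 3 (new)  [load 50/180]
  65 → USB stick 3  [load 115/180]
  175 → USB stick 4 (new)  [load 175/180]
  125 → USB stick 5 (new)  [load 125/180]
  165 → USB stick 6 (new)  [load 165/180]
  135 → USB stick 7 (new)  [load 135/180]
7 USB sticks opened.

7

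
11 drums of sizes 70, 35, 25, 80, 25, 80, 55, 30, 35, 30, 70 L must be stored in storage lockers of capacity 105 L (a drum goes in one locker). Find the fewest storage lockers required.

6

Total = 80 + 80 + 70 + 70 + 55 + 35 + 35 + 30 + 30 + 25 + 25 = 535 L.
Lower bound: ⌈535/105⌉ = 6 storage lockers.
A packing using 6 storage lockers:
  locker 1: 80 + 25 = 105
  locker 2: 80 + 25 = 105
  locker 3: 70 + 35 = 105
  locker 4: 70 + 35 = 105
  locker 5: 55 + 30 = 85
  locker 6: 30 = 30
This matches the lower bound, so 6 is optimal.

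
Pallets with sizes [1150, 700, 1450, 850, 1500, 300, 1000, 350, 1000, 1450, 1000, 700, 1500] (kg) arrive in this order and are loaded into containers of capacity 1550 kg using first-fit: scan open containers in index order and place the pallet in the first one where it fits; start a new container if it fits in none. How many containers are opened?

10

  1150 → container 1 (new)  [load 1150/1550]
  700 → container 2 (new)  [load 700/1550]
  1450 → container 3 (new)  [load 1450/1550]
  850 → container 2  [load 1550/1550]
  1500 → container 4 (new)  [load 1500/1550]
  300 → container 1  [load 1450/1550]
  1000 → container 5 (new)  [load 1000/1550]
  350 → container 5  [load 1350/1550]
  1000 → container 6 (new)  [load 1000/1550]
  1450 → container 7 (new)  [load 1450/1550]
  1000 → container 8 (new)  [load 1000/1550]
  700 → container 9 (new)  [load 700/1550]
  1500 → container 10 (new)  [load 1500/1550]
10 containers opened.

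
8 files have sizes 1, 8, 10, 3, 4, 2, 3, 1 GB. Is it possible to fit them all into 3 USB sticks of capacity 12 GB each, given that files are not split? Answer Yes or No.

A valid assignment using 3 USB sticks:
  USB stick 1: 10 + 2 = 12
  USB stick 2: 8 + 4 = 12
  USB stick 3: 3 + 3 + 1 + 1 = 8
Every load is within 12 GB, so 3 USB sticks suffice.

Yes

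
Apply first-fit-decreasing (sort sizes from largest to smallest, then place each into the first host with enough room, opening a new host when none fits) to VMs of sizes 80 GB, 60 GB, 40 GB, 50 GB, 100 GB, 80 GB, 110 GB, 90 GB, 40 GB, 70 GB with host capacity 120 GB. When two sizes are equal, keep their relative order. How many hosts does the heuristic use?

Sorted descending: 110, 100, 90, 80, 80, 70, 60, 50, 40, 40.
  110 → host 1 (new)  [load 110/120]
  100 → host 2 (new)  [load 100/120]
  90 → host 3 (new)  [load 90/120]
  80 → host 4 (new)  [load 80/120]
  80 → host 5 (new)  [load 80/120]
  70 → host 6 (new)  [load 70/120]
  60 → host 7 (new)  [load 60/120]
  50 → host 6  [load 120/120]
  40 → host 4  [load 120/120]
  40 → host 5  [load 120/120]
7 hosts opened.

7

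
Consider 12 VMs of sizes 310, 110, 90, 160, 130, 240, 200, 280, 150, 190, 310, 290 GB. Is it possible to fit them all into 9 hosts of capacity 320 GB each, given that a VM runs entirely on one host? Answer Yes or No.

A valid assignment using 9 hosts:
  host 1: 310 = 310
  host 2: 310 = 310
  host 3: 290 = 290
  host 4: 280 = 280
  host 5: 240 = 240
  host 6: 200 + 110 = 310
  host 7: 190 + 130 = 320
  host 8: 160 + 150 = 310
  host 9: 90 = 90
Every load is within 320 GB, so 9 hosts suffice.

Yes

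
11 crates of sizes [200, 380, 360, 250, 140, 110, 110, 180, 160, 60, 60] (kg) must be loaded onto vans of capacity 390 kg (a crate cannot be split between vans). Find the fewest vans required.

Total = 380 + 360 + 250 + 200 + 180 + 160 + 140 + 110 + 110 + 60 + 60 = 2010 kg.
Lower bound: ⌈2010/390⌉ = 6 vans.
A packing using 6 vans:
  van 1: 380 = 380
  van 2: 360 = 360
  van 3: 250 + 140 = 390
  van 4: 200 + 180 = 380
  van 5: 160 + 110 + 110 = 380
  van 6: 60 + 60 = 120
This matches the lower bound, so 6 is optimal.

6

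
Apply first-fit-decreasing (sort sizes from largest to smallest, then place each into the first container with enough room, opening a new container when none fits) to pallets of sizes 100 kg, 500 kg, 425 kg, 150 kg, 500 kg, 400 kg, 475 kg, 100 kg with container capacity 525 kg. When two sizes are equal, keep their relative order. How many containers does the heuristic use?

Sorted descending: 500, 500, 475, 425, 400, 150, 100, 100.
  500 → container 1 (new)  [load 500/525]
  500 → container 2 (new)  [load 500/525]
  475 → container 3 (new)  [load 475/525]
  425 → container 4 (new)  [load 425/525]
  400 → container 5 (new)  [load 400/525]
  150 → container 6 (new)  [load 150/525]
  100 → container 4  [load 525/525]
  100 → container 5  [load 500/525]
6 containers opened.

6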